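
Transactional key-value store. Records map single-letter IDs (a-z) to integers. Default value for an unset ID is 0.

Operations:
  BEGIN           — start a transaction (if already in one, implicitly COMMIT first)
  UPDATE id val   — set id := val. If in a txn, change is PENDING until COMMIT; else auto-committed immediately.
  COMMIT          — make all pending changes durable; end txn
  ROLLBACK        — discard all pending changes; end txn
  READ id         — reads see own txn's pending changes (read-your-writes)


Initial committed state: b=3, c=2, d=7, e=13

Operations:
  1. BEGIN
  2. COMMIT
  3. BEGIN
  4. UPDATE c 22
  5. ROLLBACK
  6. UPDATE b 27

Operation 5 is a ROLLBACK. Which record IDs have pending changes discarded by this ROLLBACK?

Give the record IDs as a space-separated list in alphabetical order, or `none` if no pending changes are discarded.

Initial committed: {b=3, c=2, d=7, e=13}
Op 1: BEGIN: in_txn=True, pending={}
Op 2: COMMIT: merged [] into committed; committed now {b=3, c=2, d=7, e=13}
Op 3: BEGIN: in_txn=True, pending={}
Op 4: UPDATE c=22 (pending; pending now {c=22})
Op 5: ROLLBACK: discarded pending ['c']; in_txn=False
Op 6: UPDATE b=27 (auto-commit; committed b=27)
ROLLBACK at op 5 discards: ['c']

Answer: c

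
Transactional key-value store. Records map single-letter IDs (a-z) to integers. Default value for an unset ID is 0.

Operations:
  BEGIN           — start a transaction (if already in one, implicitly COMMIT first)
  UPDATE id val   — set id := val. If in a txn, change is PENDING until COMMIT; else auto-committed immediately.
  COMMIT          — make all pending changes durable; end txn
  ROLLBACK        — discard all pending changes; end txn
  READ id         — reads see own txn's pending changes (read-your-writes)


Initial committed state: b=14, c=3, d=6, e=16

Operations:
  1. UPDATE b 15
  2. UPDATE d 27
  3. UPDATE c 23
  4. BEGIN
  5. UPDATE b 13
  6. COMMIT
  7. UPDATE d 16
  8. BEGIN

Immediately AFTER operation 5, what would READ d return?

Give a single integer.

Initial committed: {b=14, c=3, d=6, e=16}
Op 1: UPDATE b=15 (auto-commit; committed b=15)
Op 2: UPDATE d=27 (auto-commit; committed d=27)
Op 3: UPDATE c=23 (auto-commit; committed c=23)
Op 4: BEGIN: in_txn=True, pending={}
Op 5: UPDATE b=13 (pending; pending now {b=13})
After op 5: visible(d) = 27 (pending={b=13}, committed={b=15, c=23, d=27, e=16})

Answer: 27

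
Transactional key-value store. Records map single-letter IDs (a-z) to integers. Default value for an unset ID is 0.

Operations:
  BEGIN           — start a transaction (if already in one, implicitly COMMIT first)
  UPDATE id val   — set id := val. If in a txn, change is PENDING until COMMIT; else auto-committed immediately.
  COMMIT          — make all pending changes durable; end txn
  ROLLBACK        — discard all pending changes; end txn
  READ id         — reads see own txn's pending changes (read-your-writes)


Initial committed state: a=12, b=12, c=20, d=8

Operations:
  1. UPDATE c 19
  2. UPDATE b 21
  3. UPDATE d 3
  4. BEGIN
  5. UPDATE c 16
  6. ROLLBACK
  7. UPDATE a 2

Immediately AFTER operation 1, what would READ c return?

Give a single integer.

Initial committed: {a=12, b=12, c=20, d=8}
Op 1: UPDATE c=19 (auto-commit; committed c=19)
After op 1: visible(c) = 19 (pending={}, committed={a=12, b=12, c=19, d=8})

Answer: 19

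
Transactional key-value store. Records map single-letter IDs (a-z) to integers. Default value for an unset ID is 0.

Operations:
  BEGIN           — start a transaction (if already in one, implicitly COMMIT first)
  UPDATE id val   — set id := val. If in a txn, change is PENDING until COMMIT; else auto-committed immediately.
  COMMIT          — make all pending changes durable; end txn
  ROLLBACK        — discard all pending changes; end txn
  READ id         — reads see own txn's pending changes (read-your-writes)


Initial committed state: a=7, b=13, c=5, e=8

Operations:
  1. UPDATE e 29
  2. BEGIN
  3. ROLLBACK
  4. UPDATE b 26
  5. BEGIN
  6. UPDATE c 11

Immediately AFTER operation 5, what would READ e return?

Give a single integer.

Answer: 29

Derivation:
Initial committed: {a=7, b=13, c=5, e=8}
Op 1: UPDATE e=29 (auto-commit; committed e=29)
Op 2: BEGIN: in_txn=True, pending={}
Op 3: ROLLBACK: discarded pending []; in_txn=False
Op 4: UPDATE b=26 (auto-commit; committed b=26)
Op 5: BEGIN: in_txn=True, pending={}
After op 5: visible(e) = 29 (pending={}, committed={a=7, b=26, c=5, e=29})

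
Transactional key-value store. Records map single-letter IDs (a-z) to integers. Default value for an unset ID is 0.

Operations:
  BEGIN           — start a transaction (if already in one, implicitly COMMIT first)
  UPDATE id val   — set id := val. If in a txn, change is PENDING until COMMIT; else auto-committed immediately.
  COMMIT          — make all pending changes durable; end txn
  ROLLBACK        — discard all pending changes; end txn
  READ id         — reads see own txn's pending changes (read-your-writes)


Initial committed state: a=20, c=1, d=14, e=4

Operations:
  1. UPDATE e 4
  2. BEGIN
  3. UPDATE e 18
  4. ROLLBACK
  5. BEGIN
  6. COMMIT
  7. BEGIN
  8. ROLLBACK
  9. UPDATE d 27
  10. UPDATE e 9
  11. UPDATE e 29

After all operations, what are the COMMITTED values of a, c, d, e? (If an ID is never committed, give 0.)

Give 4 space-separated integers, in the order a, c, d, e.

Initial committed: {a=20, c=1, d=14, e=4}
Op 1: UPDATE e=4 (auto-commit; committed e=4)
Op 2: BEGIN: in_txn=True, pending={}
Op 3: UPDATE e=18 (pending; pending now {e=18})
Op 4: ROLLBACK: discarded pending ['e']; in_txn=False
Op 5: BEGIN: in_txn=True, pending={}
Op 6: COMMIT: merged [] into committed; committed now {a=20, c=1, d=14, e=4}
Op 7: BEGIN: in_txn=True, pending={}
Op 8: ROLLBACK: discarded pending []; in_txn=False
Op 9: UPDATE d=27 (auto-commit; committed d=27)
Op 10: UPDATE e=9 (auto-commit; committed e=9)
Op 11: UPDATE e=29 (auto-commit; committed e=29)
Final committed: {a=20, c=1, d=27, e=29}

Answer: 20 1 27 29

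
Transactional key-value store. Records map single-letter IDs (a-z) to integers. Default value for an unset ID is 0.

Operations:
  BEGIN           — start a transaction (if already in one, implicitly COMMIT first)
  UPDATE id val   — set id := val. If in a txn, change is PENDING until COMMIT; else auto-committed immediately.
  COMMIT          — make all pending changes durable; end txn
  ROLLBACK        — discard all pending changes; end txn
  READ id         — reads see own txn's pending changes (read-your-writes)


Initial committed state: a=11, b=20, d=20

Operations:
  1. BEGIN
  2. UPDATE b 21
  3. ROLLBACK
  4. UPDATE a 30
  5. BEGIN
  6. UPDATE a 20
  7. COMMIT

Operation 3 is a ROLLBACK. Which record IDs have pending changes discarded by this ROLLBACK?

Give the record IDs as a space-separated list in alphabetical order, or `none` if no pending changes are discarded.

Answer: b

Derivation:
Initial committed: {a=11, b=20, d=20}
Op 1: BEGIN: in_txn=True, pending={}
Op 2: UPDATE b=21 (pending; pending now {b=21})
Op 3: ROLLBACK: discarded pending ['b']; in_txn=False
Op 4: UPDATE a=30 (auto-commit; committed a=30)
Op 5: BEGIN: in_txn=True, pending={}
Op 6: UPDATE a=20 (pending; pending now {a=20})
Op 7: COMMIT: merged ['a'] into committed; committed now {a=20, b=20, d=20}
ROLLBACK at op 3 discards: ['b']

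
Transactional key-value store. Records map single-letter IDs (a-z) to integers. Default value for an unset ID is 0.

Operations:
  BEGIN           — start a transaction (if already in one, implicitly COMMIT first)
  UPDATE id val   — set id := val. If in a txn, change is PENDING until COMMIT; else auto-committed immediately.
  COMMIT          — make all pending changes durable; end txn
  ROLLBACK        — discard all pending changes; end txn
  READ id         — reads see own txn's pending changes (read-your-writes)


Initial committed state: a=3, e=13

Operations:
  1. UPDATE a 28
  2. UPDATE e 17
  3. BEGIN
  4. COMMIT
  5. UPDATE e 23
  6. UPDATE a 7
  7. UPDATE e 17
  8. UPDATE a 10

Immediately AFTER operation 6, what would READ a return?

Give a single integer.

Initial committed: {a=3, e=13}
Op 1: UPDATE a=28 (auto-commit; committed a=28)
Op 2: UPDATE e=17 (auto-commit; committed e=17)
Op 3: BEGIN: in_txn=True, pending={}
Op 4: COMMIT: merged [] into committed; committed now {a=28, e=17}
Op 5: UPDATE e=23 (auto-commit; committed e=23)
Op 6: UPDATE a=7 (auto-commit; committed a=7)
After op 6: visible(a) = 7 (pending={}, committed={a=7, e=23})

Answer: 7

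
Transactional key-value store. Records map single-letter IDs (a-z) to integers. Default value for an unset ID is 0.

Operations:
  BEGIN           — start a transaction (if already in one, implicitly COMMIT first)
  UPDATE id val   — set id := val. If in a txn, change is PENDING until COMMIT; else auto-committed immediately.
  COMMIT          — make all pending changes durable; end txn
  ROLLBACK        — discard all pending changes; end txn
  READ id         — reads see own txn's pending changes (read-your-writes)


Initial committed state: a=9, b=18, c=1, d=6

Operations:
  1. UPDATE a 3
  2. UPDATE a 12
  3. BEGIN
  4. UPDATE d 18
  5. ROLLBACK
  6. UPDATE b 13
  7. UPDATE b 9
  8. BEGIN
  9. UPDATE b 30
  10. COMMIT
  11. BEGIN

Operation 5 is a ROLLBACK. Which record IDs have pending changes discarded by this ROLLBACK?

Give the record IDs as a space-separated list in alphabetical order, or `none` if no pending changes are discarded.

Initial committed: {a=9, b=18, c=1, d=6}
Op 1: UPDATE a=3 (auto-commit; committed a=3)
Op 2: UPDATE a=12 (auto-commit; committed a=12)
Op 3: BEGIN: in_txn=True, pending={}
Op 4: UPDATE d=18 (pending; pending now {d=18})
Op 5: ROLLBACK: discarded pending ['d']; in_txn=False
Op 6: UPDATE b=13 (auto-commit; committed b=13)
Op 7: UPDATE b=9 (auto-commit; committed b=9)
Op 8: BEGIN: in_txn=True, pending={}
Op 9: UPDATE b=30 (pending; pending now {b=30})
Op 10: COMMIT: merged ['b'] into committed; committed now {a=12, b=30, c=1, d=6}
Op 11: BEGIN: in_txn=True, pending={}
ROLLBACK at op 5 discards: ['d']

Answer: d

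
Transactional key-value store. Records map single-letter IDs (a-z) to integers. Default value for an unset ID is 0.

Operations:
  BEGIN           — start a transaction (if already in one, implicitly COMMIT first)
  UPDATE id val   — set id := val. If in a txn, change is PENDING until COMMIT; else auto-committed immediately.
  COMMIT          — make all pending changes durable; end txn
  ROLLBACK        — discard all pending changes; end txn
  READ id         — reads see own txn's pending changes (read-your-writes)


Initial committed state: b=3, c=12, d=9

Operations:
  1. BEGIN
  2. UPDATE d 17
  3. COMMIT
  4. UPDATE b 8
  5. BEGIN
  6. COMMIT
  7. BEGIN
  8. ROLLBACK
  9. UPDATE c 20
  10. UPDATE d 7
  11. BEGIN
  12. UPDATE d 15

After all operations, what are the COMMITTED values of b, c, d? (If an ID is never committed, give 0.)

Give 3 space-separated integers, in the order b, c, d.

Answer: 8 20 7

Derivation:
Initial committed: {b=3, c=12, d=9}
Op 1: BEGIN: in_txn=True, pending={}
Op 2: UPDATE d=17 (pending; pending now {d=17})
Op 3: COMMIT: merged ['d'] into committed; committed now {b=3, c=12, d=17}
Op 4: UPDATE b=8 (auto-commit; committed b=8)
Op 5: BEGIN: in_txn=True, pending={}
Op 6: COMMIT: merged [] into committed; committed now {b=8, c=12, d=17}
Op 7: BEGIN: in_txn=True, pending={}
Op 8: ROLLBACK: discarded pending []; in_txn=False
Op 9: UPDATE c=20 (auto-commit; committed c=20)
Op 10: UPDATE d=7 (auto-commit; committed d=7)
Op 11: BEGIN: in_txn=True, pending={}
Op 12: UPDATE d=15 (pending; pending now {d=15})
Final committed: {b=8, c=20, d=7}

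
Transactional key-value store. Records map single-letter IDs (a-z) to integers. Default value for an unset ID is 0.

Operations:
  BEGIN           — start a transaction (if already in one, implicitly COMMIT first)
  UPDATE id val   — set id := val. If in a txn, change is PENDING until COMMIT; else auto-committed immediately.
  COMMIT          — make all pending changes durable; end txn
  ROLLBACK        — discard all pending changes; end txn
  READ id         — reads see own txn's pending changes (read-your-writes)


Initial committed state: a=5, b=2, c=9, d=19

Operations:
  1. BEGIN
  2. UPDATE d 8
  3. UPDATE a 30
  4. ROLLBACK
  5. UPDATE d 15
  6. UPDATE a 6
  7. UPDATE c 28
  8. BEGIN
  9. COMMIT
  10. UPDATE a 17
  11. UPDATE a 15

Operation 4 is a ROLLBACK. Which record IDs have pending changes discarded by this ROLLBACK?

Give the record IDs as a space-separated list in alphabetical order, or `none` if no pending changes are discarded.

Initial committed: {a=5, b=2, c=9, d=19}
Op 1: BEGIN: in_txn=True, pending={}
Op 2: UPDATE d=8 (pending; pending now {d=8})
Op 3: UPDATE a=30 (pending; pending now {a=30, d=8})
Op 4: ROLLBACK: discarded pending ['a', 'd']; in_txn=False
Op 5: UPDATE d=15 (auto-commit; committed d=15)
Op 6: UPDATE a=6 (auto-commit; committed a=6)
Op 7: UPDATE c=28 (auto-commit; committed c=28)
Op 8: BEGIN: in_txn=True, pending={}
Op 9: COMMIT: merged [] into committed; committed now {a=6, b=2, c=28, d=15}
Op 10: UPDATE a=17 (auto-commit; committed a=17)
Op 11: UPDATE a=15 (auto-commit; committed a=15)
ROLLBACK at op 4 discards: ['a', 'd']

Answer: a d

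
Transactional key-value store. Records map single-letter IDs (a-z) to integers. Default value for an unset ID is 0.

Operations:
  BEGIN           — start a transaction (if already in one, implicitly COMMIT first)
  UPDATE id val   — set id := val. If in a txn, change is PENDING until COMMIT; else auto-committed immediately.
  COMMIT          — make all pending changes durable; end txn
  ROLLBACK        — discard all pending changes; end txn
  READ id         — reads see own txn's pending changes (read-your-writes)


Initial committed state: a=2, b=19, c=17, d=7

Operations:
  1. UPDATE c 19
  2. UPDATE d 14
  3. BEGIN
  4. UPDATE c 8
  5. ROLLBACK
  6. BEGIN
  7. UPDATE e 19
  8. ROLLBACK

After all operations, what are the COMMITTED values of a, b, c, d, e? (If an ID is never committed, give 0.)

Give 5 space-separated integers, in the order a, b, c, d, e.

Answer: 2 19 19 14 0

Derivation:
Initial committed: {a=2, b=19, c=17, d=7}
Op 1: UPDATE c=19 (auto-commit; committed c=19)
Op 2: UPDATE d=14 (auto-commit; committed d=14)
Op 3: BEGIN: in_txn=True, pending={}
Op 4: UPDATE c=8 (pending; pending now {c=8})
Op 5: ROLLBACK: discarded pending ['c']; in_txn=False
Op 6: BEGIN: in_txn=True, pending={}
Op 7: UPDATE e=19 (pending; pending now {e=19})
Op 8: ROLLBACK: discarded pending ['e']; in_txn=False
Final committed: {a=2, b=19, c=19, d=14}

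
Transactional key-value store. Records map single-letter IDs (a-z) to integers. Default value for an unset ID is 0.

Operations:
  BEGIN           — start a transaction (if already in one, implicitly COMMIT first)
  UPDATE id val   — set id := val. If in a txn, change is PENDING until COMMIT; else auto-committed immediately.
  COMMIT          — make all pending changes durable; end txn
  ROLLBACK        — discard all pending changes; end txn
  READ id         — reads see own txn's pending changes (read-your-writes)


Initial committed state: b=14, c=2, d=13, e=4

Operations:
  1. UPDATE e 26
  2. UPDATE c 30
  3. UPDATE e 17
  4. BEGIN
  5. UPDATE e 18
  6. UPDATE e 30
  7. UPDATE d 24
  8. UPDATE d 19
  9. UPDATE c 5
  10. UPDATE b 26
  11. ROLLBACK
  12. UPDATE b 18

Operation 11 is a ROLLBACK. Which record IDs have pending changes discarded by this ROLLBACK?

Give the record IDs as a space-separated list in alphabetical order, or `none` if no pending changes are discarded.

Initial committed: {b=14, c=2, d=13, e=4}
Op 1: UPDATE e=26 (auto-commit; committed e=26)
Op 2: UPDATE c=30 (auto-commit; committed c=30)
Op 3: UPDATE e=17 (auto-commit; committed e=17)
Op 4: BEGIN: in_txn=True, pending={}
Op 5: UPDATE e=18 (pending; pending now {e=18})
Op 6: UPDATE e=30 (pending; pending now {e=30})
Op 7: UPDATE d=24 (pending; pending now {d=24, e=30})
Op 8: UPDATE d=19 (pending; pending now {d=19, e=30})
Op 9: UPDATE c=5 (pending; pending now {c=5, d=19, e=30})
Op 10: UPDATE b=26 (pending; pending now {b=26, c=5, d=19, e=30})
Op 11: ROLLBACK: discarded pending ['b', 'c', 'd', 'e']; in_txn=False
Op 12: UPDATE b=18 (auto-commit; committed b=18)
ROLLBACK at op 11 discards: ['b', 'c', 'd', 'e']

Answer: b c d e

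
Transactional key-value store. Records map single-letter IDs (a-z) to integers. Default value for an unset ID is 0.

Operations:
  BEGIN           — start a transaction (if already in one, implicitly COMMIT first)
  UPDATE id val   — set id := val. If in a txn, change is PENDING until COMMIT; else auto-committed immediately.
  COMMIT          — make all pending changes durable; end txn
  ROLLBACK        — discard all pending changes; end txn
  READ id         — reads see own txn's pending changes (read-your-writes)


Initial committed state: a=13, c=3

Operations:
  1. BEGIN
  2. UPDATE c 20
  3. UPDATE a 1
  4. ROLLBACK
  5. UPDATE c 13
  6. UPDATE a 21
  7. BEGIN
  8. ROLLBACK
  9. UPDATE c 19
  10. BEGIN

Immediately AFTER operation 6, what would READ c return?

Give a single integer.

Answer: 13

Derivation:
Initial committed: {a=13, c=3}
Op 1: BEGIN: in_txn=True, pending={}
Op 2: UPDATE c=20 (pending; pending now {c=20})
Op 3: UPDATE a=1 (pending; pending now {a=1, c=20})
Op 4: ROLLBACK: discarded pending ['a', 'c']; in_txn=False
Op 5: UPDATE c=13 (auto-commit; committed c=13)
Op 6: UPDATE a=21 (auto-commit; committed a=21)
After op 6: visible(c) = 13 (pending={}, committed={a=21, c=13})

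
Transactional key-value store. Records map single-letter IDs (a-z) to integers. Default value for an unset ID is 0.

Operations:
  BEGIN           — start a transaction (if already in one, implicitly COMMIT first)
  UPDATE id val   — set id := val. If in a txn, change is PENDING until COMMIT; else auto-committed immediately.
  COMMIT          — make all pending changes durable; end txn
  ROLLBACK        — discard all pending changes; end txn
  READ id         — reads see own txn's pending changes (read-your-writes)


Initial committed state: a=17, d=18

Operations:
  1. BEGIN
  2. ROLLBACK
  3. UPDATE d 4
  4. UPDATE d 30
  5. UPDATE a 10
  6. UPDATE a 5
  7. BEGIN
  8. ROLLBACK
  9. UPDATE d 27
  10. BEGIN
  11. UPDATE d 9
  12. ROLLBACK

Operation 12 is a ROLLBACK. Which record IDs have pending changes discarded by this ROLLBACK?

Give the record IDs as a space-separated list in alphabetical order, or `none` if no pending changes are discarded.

Initial committed: {a=17, d=18}
Op 1: BEGIN: in_txn=True, pending={}
Op 2: ROLLBACK: discarded pending []; in_txn=False
Op 3: UPDATE d=4 (auto-commit; committed d=4)
Op 4: UPDATE d=30 (auto-commit; committed d=30)
Op 5: UPDATE a=10 (auto-commit; committed a=10)
Op 6: UPDATE a=5 (auto-commit; committed a=5)
Op 7: BEGIN: in_txn=True, pending={}
Op 8: ROLLBACK: discarded pending []; in_txn=False
Op 9: UPDATE d=27 (auto-commit; committed d=27)
Op 10: BEGIN: in_txn=True, pending={}
Op 11: UPDATE d=9 (pending; pending now {d=9})
Op 12: ROLLBACK: discarded pending ['d']; in_txn=False
ROLLBACK at op 12 discards: ['d']

Answer: d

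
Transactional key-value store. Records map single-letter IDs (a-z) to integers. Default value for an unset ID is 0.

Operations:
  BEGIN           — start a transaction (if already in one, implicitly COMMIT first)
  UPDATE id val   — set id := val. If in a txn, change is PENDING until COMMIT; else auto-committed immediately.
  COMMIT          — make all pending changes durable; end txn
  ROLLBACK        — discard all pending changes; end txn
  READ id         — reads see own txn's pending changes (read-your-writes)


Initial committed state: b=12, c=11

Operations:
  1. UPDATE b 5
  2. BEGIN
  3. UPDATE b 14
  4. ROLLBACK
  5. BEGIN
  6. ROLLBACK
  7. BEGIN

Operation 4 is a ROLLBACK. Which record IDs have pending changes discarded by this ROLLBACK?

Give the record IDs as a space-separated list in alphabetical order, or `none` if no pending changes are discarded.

Answer: b

Derivation:
Initial committed: {b=12, c=11}
Op 1: UPDATE b=5 (auto-commit; committed b=5)
Op 2: BEGIN: in_txn=True, pending={}
Op 3: UPDATE b=14 (pending; pending now {b=14})
Op 4: ROLLBACK: discarded pending ['b']; in_txn=False
Op 5: BEGIN: in_txn=True, pending={}
Op 6: ROLLBACK: discarded pending []; in_txn=False
Op 7: BEGIN: in_txn=True, pending={}
ROLLBACK at op 4 discards: ['b']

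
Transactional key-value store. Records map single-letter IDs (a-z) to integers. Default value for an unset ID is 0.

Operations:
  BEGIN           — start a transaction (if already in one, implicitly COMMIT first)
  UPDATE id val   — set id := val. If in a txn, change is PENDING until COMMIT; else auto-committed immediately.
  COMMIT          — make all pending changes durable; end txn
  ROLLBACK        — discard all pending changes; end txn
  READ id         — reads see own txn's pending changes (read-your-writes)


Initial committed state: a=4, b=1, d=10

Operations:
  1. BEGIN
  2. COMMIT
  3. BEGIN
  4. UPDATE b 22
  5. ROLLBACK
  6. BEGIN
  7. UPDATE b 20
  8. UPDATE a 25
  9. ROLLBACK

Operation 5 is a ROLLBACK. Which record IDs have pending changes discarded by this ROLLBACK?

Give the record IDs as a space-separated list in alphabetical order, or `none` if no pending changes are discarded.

Initial committed: {a=4, b=1, d=10}
Op 1: BEGIN: in_txn=True, pending={}
Op 2: COMMIT: merged [] into committed; committed now {a=4, b=1, d=10}
Op 3: BEGIN: in_txn=True, pending={}
Op 4: UPDATE b=22 (pending; pending now {b=22})
Op 5: ROLLBACK: discarded pending ['b']; in_txn=False
Op 6: BEGIN: in_txn=True, pending={}
Op 7: UPDATE b=20 (pending; pending now {b=20})
Op 8: UPDATE a=25 (pending; pending now {a=25, b=20})
Op 9: ROLLBACK: discarded pending ['a', 'b']; in_txn=False
ROLLBACK at op 5 discards: ['b']

Answer: b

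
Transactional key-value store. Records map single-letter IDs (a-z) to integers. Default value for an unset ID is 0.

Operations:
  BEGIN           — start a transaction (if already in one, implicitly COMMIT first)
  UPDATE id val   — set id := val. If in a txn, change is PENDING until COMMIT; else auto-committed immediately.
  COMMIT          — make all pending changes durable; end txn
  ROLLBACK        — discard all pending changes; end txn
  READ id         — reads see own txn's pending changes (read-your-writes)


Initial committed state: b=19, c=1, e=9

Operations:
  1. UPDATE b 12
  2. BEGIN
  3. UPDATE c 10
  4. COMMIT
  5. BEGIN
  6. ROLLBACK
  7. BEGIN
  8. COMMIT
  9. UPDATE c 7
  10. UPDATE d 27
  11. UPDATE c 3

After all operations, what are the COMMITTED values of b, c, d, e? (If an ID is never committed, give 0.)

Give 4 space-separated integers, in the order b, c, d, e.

Answer: 12 3 27 9

Derivation:
Initial committed: {b=19, c=1, e=9}
Op 1: UPDATE b=12 (auto-commit; committed b=12)
Op 2: BEGIN: in_txn=True, pending={}
Op 3: UPDATE c=10 (pending; pending now {c=10})
Op 4: COMMIT: merged ['c'] into committed; committed now {b=12, c=10, e=9}
Op 5: BEGIN: in_txn=True, pending={}
Op 6: ROLLBACK: discarded pending []; in_txn=False
Op 7: BEGIN: in_txn=True, pending={}
Op 8: COMMIT: merged [] into committed; committed now {b=12, c=10, e=9}
Op 9: UPDATE c=7 (auto-commit; committed c=7)
Op 10: UPDATE d=27 (auto-commit; committed d=27)
Op 11: UPDATE c=3 (auto-commit; committed c=3)
Final committed: {b=12, c=3, d=27, e=9}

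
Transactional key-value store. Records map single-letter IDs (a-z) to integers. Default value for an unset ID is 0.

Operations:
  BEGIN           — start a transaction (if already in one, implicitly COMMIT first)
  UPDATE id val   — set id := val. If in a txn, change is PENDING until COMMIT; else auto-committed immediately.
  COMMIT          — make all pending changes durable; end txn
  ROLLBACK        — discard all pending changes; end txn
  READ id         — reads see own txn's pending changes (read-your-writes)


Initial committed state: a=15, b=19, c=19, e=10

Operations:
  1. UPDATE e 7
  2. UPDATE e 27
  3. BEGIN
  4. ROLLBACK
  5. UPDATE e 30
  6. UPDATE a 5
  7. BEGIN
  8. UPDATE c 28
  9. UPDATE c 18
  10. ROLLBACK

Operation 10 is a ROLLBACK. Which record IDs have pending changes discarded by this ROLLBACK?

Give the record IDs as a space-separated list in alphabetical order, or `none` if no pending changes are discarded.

Answer: c

Derivation:
Initial committed: {a=15, b=19, c=19, e=10}
Op 1: UPDATE e=7 (auto-commit; committed e=7)
Op 2: UPDATE e=27 (auto-commit; committed e=27)
Op 3: BEGIN: in_txn=True, pending={}
Op 4: ROLLBACK: discarded pending []; in_txn=False
Op 5: UPDATE e=30 (auto-commit; committed e=30)
Op 6: UPDATE a=5 (auto-commit; committed a=5)
Op 7: BEGIN: in_txn=True, pending={}
Op 8: UPDATE c=28 (pending; pending now {c=28})
Op 9: UPDATE c=18 (pending; pending now {c=18})
Op 10: ROLLBACK: discarded pending ['c']; in_txn=False
ROLLBACK at op 10 discards: ['c']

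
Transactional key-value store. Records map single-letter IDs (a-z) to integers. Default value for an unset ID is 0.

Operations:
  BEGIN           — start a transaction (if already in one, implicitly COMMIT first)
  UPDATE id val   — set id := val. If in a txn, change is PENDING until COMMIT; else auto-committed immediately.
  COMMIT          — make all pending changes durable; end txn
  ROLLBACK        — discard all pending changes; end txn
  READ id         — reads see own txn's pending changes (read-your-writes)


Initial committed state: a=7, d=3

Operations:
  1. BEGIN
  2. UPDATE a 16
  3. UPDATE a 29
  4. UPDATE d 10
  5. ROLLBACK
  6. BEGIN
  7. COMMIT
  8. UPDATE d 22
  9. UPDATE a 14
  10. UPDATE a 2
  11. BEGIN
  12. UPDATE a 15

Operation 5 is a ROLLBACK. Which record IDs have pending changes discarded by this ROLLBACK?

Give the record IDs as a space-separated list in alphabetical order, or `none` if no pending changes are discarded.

Answer: a d

Derivation:
Initial committed: {a=7, d=3}
Op 1: BEGIN: in_txn=True, pending={}
Op 2: UPDATE a=16 (pending; pending now {a=16})
Op 3: UPDATE a=29 (pending; pending now {a=29})
Op 4: UPDATE d=10 (pending; pending now {a=29, d=10})
Op 5: ROLLBACK: discarded pending ['a', 'd']; in_txn=False
Op 6: BEGIN: in_txn=True, pending={}
Op 7: COMMIT: merged [] into committed; committed now {a=7, d=3}
Op 8: UPDATE d=22 (auto-commit; committed d=22)
Op 9: UPDATE a=14 (auto-commit; committed a=14)
Op 10: UPDATE a=2 (auto-commit; committed a=2)
Op 11: BEGIN: in_txn=True, pending={}
Op 12: UPDATE a=15 (pending; pending now {a=15})
ROLLBACK at op 5 discards: ['a', 'd']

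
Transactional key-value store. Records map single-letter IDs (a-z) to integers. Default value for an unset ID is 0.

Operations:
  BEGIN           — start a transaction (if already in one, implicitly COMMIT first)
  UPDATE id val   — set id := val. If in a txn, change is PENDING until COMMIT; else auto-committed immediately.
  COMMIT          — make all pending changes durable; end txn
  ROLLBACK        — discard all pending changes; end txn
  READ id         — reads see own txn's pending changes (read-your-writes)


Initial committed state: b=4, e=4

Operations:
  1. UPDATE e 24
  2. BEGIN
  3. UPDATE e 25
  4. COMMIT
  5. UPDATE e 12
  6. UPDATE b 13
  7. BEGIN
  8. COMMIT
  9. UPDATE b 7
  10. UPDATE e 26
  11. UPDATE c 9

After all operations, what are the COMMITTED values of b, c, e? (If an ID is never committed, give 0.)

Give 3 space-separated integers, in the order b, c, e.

Initial committed: {b=4, e=4}
Op 1: UPDATE e=24 (auto-commit; committed e=24)
Op 2: BEGIN: in_txn=True, pending={}
Op 3: UPDATE e=25 (pending; pending now {e=25})
Op 4: COMMIT: merged ['e'] into committed; committed now {b=4, e=25}
Op 5: UPDATE e=12 (auto-commit; committed e=12)
Op 6: UPDATE b=13 (auto-commit; committed b=13)
Op 7: BEGIN: in_txn=True, pending={}
Op 8: COMMIT: merged [] into committed; committed now {b=13, e=12}
Op 9: UPDATE b=7 (auto-commit; committed b=7)
Op 10: UPDATE e=26 (auto-commit; committed e=26)
Op 11: UPDATE c=9 (auto-commit; committed c=9)
Final committed: {b=7, c=9, e=26}

Answer: 7 9 26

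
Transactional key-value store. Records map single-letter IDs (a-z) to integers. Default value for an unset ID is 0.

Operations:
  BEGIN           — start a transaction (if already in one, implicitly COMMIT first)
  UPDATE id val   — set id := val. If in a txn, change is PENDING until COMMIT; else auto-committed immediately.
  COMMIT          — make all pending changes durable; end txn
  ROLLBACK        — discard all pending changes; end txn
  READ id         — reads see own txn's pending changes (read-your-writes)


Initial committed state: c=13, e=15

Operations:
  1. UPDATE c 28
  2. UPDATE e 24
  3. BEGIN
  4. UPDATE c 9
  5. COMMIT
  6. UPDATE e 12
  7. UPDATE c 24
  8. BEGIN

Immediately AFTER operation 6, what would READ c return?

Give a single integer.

Initial committed: {c=13, e=15}
Op 1: UPDATE c=28 (auto-commit; committed c=28)
Op 2: UPDATE e=24 (auto-commit; committed e=24)
Op 3: BEGIN: in_txn=True, pending={}
Op 4: UPDATE c=9 (pending; pending now {c=9})
Op 5: COMMIT: merged ['c'] into committed; committed now {c=9, e=24}
Op 6: UPDATE e=12 (auto-commit; committed e=12)
After op 6: visible(c) = 9 (pending={}, committed={c=9, e=12})

Answer: 9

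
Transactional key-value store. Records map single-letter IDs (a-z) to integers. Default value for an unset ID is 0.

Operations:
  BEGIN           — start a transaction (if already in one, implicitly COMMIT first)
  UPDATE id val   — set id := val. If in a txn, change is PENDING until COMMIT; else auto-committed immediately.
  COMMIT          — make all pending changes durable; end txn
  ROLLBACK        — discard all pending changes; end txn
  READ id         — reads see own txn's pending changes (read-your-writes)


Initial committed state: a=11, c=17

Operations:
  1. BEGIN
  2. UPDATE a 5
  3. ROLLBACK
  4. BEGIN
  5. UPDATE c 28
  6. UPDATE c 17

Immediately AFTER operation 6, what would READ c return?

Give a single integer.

Initial committed: {a=11, c=17}
Op 1: BEGIN: in_txn=True, pending={}
Op 2: UPDATE a=5 (pending; pending now {a=5})
Op 3: ROLLBACK: discarded pending ['a']; in_txn=False
Op 4: BEGIN: in_txn=True, pending={}
Op 5: UPDATE c=28 (pending; pending now {c=28})
Op 6: UPDATE c=17 (pending; pending now {c=17})
After op 6: visible(c) = 17 (pending={c=17}, committed={a=11, c=17})

Answer: 17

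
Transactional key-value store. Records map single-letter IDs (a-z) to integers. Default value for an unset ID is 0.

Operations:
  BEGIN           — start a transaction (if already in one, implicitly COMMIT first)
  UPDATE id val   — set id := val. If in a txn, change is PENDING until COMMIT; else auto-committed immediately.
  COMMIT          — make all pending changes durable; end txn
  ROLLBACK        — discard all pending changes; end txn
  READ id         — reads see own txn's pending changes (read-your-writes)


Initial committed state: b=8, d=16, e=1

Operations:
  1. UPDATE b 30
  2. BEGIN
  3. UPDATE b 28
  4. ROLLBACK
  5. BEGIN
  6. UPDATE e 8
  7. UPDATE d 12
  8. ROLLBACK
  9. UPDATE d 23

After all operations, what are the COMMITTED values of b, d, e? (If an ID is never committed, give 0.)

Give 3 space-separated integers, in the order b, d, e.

Answer: 30 23 1

Derivation:
Initial committed: {b=8, d=16, e=1}
Op 1: UPDATE b=30 (auto-commit; committed b=30)
Op 2: BEGIN: in_txn=True, pending={}
Op 3: UPDATE b=28 (pending; pending now {b=28})
Op 4: ROLLBACK: discarded pending ['b']; in_txn=False
Op 5: BEGIN: in_txn=True, pending={}
Op 6: UPDATE e=8 (pending; pending now {e=8})
Op 7: UPDATE d=12 (pending; pending now {d=12, e=8})
Op 8: ROLLBACK: discarded pending ['d', 'e']; in_txn=False
Op 9: UPDATE d=23 (auto-commit; committed d=23)
Final committed: {b=30, d=23, e=1}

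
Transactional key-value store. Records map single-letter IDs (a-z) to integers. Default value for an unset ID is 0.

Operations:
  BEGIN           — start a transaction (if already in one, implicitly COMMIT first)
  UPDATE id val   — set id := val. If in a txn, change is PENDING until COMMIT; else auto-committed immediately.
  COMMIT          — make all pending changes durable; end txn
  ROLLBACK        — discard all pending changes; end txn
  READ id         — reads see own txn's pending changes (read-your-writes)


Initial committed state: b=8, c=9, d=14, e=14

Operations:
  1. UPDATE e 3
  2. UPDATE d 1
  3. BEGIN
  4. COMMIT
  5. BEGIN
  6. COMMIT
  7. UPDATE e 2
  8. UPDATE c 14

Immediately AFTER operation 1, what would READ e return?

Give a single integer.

Answer: 3

Derivation:
Initial committed: {b=8, c=9, d=14, e=14}
Op 1: UPDATE e=3 (auto-commit; committed e=3)
After op 1: visible(e) = 3 (pending={}, committed={b=8, c=9, d=14, e=3})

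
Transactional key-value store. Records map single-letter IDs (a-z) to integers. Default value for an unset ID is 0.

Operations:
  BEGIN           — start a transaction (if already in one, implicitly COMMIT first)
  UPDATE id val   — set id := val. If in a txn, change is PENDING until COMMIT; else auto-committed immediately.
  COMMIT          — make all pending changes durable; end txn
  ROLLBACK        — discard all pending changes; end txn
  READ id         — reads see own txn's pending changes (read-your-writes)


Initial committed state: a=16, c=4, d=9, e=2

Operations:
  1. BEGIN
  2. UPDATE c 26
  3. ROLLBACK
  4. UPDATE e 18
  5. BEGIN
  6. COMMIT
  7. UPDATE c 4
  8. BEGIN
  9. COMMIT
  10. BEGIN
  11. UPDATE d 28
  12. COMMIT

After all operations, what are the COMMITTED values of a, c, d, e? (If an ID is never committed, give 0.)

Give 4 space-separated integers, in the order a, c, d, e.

Initial committed: {a=16, c=4, d=9, e=2}
Op 1: BEGIN: in_txn=True, pending={}
Op 2: UPDATE c=26 (pending; pending now {c=26})
Op 3: ROLLBACK: discarded pending ['c']; in_txn=False
Op 4: UPDATE e=18 (auto-commit; committed e=18)
Op 5: BEGIN: in_txn=True, pending={}
Op 6: COMMIT: merged [] into committed; committed now {a=16, c=4, d=9, e=18}
Op 7: UPDATE c=4 (auto-commit; committed c=4)
Op 8: BEGIN: in_txn=True, pending={}
Op 9: COMMIT: merged [] into committed; committed now {a=16, c=4, d=9, e=18}
Op 10: BEGIN: in_txn=True, pending={}
Op 11: UPDATE d=28 (pending; pending now {d=28})
Op 12: COMMIT: merged ['d'] into committed; committed now {a=16, c=4, d=28, e=18}
Final committed: {a=16, c=4, d=28, e=18}

Answer: 16 4 28 18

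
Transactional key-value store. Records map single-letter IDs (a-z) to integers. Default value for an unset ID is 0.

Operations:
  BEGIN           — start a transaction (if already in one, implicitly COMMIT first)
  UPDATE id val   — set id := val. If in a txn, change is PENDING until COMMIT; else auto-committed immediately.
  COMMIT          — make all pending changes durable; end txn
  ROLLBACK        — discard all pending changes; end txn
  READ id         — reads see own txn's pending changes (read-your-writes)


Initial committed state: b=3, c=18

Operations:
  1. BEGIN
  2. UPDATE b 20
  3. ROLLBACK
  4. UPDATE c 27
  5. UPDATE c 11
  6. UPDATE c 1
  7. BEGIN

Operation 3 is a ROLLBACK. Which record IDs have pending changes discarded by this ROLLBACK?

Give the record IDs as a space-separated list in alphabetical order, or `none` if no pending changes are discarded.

Answer: b

Derivation:
Initial committed: {b=3, c=18}
Op 1: BEGIN: in_txn=True, pending={}
Op 2: UPDATE b=20 (pending; pending now {b=20})
Op 3: ROLLBACK: discarded pending ['b']; in_txn=False
Op 4: UPDATE c=27 (auto-commit; committed c=27)
Op 5: UPDATE c=11 (auto-commit; committed c=11)
Op 6: UPDATE c=1 (auto-commit; committed c=1)
Op 7: BEGIN: in_txn=True, pending={}
ROLLBACK at op 3 discards: ['b']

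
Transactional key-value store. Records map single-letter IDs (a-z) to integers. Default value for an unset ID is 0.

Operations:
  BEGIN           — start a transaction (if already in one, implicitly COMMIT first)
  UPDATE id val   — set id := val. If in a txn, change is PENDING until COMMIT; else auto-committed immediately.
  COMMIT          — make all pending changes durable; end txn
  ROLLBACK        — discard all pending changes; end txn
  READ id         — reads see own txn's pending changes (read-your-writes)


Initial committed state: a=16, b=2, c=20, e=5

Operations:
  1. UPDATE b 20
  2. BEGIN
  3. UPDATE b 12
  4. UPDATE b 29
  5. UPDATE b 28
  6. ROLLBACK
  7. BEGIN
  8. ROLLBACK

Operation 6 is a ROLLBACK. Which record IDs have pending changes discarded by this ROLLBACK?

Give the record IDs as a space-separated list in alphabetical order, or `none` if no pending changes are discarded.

Answer: b

Derivation:
Initial committed: {a=16, b=2, c=20, e=5}
Op 1: UPDATE b=20 (auto-commit; committed b=20)
Op 2: BEGIN: in_txn=True, pending={}
Op 3: UPDATE b=12 (pending; pending now {b=12})
Op 4: UPDATE b=29 (pending; pending now {b=29})
Op 5: UPDATE b=28 (pending; pending now {b=28})
Op 6: ROLLBACK: discarded pending ['b']; in_txn=False
Op 7: BEGIN: in_txn=True, pending={}
Op 8: ROLLBACK: discarded pending []; in_txn=False
ROLLBACK at op 6 discards: ['b']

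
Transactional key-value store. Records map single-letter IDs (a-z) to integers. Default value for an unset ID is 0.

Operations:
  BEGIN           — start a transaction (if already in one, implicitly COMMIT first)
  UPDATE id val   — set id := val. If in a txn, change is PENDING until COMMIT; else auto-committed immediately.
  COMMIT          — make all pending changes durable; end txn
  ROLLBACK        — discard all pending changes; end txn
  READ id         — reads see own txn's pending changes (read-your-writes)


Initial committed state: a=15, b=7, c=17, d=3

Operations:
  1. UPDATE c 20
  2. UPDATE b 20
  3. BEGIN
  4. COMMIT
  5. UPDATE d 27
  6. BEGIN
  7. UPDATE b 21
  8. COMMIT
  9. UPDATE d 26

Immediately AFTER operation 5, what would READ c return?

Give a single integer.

Initial committed: {a=15, b=7, c=17, d=3}
Op 1: UPDATE c=20 (auto-commit; committed c=20)
Op 2: UPDATE b=20 (auto-commit; committed b=20)
Op 3: BEGIN: in_txn=True, pending={}
Op 4: COMMIT: merged [] into committed; committed now {a=15, b=20, c=20, d=3}
Op 5: UPDATE d=27 (auto-commit; committed d=27)
After op 5: visible(c) = 20 (pending={}, committed={a=15, b=20, c=20, d=27})

Answer: 20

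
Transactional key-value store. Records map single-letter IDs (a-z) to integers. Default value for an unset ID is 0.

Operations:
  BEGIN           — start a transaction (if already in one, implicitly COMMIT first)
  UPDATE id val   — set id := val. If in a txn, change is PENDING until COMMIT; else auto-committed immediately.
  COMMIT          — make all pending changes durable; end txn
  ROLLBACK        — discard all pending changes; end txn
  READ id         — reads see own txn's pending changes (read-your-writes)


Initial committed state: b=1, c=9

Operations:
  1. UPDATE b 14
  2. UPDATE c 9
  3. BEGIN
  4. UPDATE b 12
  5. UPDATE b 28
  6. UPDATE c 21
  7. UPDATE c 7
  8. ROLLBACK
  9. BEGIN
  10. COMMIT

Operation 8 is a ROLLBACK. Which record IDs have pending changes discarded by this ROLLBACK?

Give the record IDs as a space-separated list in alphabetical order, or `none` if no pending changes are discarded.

Initial committed: {b=1, c=9}
Op 1: UPDATE b=14 (auto-commit; committed b=14)
Op 2: UPDATE c=9 (auto-commit; committed c=9)
Op 3: BEGIN: in_txn=True, pending={}
Op 4: UPDATE b=12 (pending; pending now {b=12})
Op 5: UPDATE b=28 (pending; pending now {b=28})
Op 6: UPDATE c=21 (pending; pending now {b=28, c=21})
Op 7: UPDATE c=7 (pending; pending now {b=28, c=7})
Op 8: ROLLBACK: discarded pending ['b', 'c']; in_txn=False
Op 9: BEGIN: in_txn=True, pending={}
Op 10: COMMIT: merged [] into committed; committed now {b=14, c=9}
ROLLBACK at op 8 discards: ['b', 'c']

Answer: b c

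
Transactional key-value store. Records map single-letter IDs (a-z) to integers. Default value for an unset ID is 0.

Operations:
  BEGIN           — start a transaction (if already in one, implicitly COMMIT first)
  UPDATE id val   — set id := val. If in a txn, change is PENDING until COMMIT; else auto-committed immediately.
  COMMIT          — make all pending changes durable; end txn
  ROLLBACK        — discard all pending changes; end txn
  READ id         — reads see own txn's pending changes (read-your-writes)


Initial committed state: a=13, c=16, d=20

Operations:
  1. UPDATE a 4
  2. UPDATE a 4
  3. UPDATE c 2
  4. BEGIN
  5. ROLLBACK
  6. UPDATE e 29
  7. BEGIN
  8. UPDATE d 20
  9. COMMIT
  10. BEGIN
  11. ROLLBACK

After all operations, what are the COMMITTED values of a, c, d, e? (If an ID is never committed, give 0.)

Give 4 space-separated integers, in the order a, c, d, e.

Initial committed: {a=13, c=16, d=20}
Op 1: UPDATE a=4 (auto-commit; committed a=4)
Op 2: UPDATE a=4 (auto-commit; committed a=4)
Op 3: UPDATE c=2 (auto-commit; committed c=2)
Op 4: BEGIN: in_txn=True, pending={}
Op 5: ROLLBACK: discarded pending []; in_txn=False
Op 6: UPDATE e=29 (auto-commit; committed e=29)
Op 7: BEGIN: in_txn=True, pending={}
Op 8: UPDATE d=20 (pending; pending now {d=20})
Op 9: COMMIT: merged ['d'] into committed; committed now {a=4, c=2, d=20, e=29}
Op 10: BEGIN: in_txn=True, pending={}
Op 11: ROLLBACK: discarded pending []; in_txn=False
Final committed: {a=4, c=2, d=20, e=29}

Answer: 4 2 20 29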